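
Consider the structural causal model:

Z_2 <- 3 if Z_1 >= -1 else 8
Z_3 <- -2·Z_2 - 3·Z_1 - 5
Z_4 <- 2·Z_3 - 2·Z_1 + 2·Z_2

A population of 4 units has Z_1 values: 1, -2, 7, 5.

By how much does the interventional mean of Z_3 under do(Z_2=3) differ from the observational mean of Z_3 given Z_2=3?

The intervention sets Z_2=3 in all 4 units regardless of Z_1. Recomputing Z_3 per unit gives -14, -5, -32, -26; average -19.25.
E[Z_3|Z_2=3] averages over only the 3 units with Z_2=3 (Z_1 = 1, 7, 5): Z_3 = -14, -32, -26, mean -24.
Difference = -19.25 − (-24) = 4.75.

4.75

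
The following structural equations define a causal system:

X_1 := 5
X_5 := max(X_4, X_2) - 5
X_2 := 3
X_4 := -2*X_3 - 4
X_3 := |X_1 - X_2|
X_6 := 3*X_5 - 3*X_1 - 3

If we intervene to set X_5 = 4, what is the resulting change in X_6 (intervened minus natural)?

18

The intervention breaks the incoming arrows to X_5: X_5 := max(X_4, X_2) - 5 no longer applies, and X_5 = 4.
X_6 = 3*X_5 - 3*X_1 - 3  [with X_5=4, X_1=5]  = -6
Without intervention: X_3 = |X_1 - X_2|  [with X_1=5, X_2=3]  = 2; X_4 = -2*X_3 - 4  [with X_3=2]  = -8; X_5 = max(X_4, X_2) - 5  [with X_4=-8, X_2=3]  = -2; X_6 = 3*X_5 - 3*X_1 - 3  [with X_5=-2, X_1=5]  = -24.
Change = -6 − (-24) = 18.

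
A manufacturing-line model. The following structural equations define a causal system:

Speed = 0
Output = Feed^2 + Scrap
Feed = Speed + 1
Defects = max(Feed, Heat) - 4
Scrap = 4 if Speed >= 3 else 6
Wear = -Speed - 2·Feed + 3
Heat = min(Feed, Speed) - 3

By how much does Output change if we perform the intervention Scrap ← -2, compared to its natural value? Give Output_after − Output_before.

Intervening sets Scrap = -2 and removes its equation (Scrap = 4 if Speed >= 3 else 6).
Feed = Speed + 1  [with Speed=0]  = 1
Output = Feed^2 + Scrap  [with Feed=1, Scrap=-2]  = -1
Without intervention: Feed = Speed + 1  [with Speed=0]  = 1; Scrap = 4 if Speed >= 3 else 6  [with Speed=0]  = 6; Output = Feed^2 + Scrap  [with Feed=1, Scrap=6]  = 7.
Change = -1 − 7 = -8.

-8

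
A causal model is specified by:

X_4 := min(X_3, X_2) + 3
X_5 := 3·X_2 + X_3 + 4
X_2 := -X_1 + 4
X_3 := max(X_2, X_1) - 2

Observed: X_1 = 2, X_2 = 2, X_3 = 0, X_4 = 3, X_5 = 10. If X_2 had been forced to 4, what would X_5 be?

18

do(X_2=4) replaces the equation X_2 := -X_1 + 4 with the constant X_2 = 4.
X_3 = max(X_2, X_1) - 2  [with X_2=4, X_1=2]  = 2
X_5 = 3·X_2 + X_3 + 4  [with X_2=4, X_3=2]  = 18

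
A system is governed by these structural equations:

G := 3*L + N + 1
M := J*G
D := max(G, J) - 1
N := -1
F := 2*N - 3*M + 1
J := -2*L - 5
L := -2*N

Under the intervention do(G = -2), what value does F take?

-55

The intervention breaks the incoming arrows to G: G := 3*L + N + 1 no longer applies, and G = -2.
L = -2*N  [with N=-1]  = 2
J = -2*L - 5  [with L=2]  = -9
M = J*G  [with J=-9, G=-2]  = 18
F = 2*N - 3*M + 1  [with N=-1, M=18]  = -55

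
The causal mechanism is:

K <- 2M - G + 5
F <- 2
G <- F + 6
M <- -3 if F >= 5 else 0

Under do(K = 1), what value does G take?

Under do(K=1), the mechanism K <- 2M - G + 5 is discarded; K is fixed at 1.
Since G is not a descendant of the intervened variable, it is unaffected.
G = F + 6  [with F=2]  = 8

8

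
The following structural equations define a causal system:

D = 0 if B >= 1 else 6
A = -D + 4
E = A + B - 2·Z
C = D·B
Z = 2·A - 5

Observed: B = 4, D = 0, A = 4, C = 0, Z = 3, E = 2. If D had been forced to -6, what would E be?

-16

Under do(D=-6), the mechanism D = 0 if B >= 1 else 6 is discarded; D is fixed at -6.
A = -D + 4  [with D=-6]  = 10
Z = 2·A - 5  [with A=10]  = 15
E = A + B - 2·Z  [with A=10, B=4, Z=15]  = -16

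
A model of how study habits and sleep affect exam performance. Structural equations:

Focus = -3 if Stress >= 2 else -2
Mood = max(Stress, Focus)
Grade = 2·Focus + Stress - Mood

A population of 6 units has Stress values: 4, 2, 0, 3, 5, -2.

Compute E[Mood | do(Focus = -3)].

2

do(Focus=-3) breaks Focus's dependence on Stress. With Focus=-3 fixed, Mood across the units is 4, 2, 0, 3, 5, -2, mean 2.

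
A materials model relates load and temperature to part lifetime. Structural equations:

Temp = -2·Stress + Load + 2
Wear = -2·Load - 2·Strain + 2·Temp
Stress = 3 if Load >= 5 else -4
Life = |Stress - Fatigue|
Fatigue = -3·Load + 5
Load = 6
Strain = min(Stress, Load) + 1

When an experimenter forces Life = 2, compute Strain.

4

Intervening sets Life = 2 and removes its equation (Life = |Stress - Fatigue|).
Strain is not downstream of the intervention, so its value is determined by the original equations.
Stress = 3 if Load >= 5 else -4  [with Load=6]  = 3
Strain = min(Stress, Load) + 1  [with Stress=3, Load=6]  = 4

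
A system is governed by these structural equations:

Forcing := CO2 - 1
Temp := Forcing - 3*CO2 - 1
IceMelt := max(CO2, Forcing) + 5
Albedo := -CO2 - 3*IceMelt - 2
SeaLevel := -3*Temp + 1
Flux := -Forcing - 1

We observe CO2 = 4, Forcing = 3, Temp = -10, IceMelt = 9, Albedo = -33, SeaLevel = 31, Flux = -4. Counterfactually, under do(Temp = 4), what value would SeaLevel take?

-11

The intervention breaks the incoming arrows to Temp: Temp := Forcing - 3*CO2 - 1 no longer applies, and Temp = 4.
SeaLevel = -3*Temp + 1  [with Temp=4]  = -11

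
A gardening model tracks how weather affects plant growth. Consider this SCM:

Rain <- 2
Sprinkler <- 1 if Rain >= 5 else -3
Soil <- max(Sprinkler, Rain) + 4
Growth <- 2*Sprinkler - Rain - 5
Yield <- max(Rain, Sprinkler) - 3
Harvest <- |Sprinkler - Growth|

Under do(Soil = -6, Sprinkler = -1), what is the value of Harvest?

Setting Soil = -6, Sprinkler = -1 by intervention discards those variables' equations.
Growth = 2*Sprinkler - Rain - 5  [with Sprinkler=-1, Rain=2]  = -9
Harvest = |Sprinkler - Growth|  [with Sprinkler=-1, Growth=-9]  = 8

8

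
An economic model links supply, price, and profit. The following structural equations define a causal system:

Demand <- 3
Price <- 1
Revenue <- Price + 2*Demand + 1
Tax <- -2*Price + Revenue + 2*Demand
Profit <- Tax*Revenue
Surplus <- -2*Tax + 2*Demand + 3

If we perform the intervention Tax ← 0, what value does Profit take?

Intervening sets Tax = 0 and removes its equation (Tax <- -2*Price + Revenue + 2*Demand).
Revenue = Price + 2*Demand + 1  [with Price=1, Demand=3]  = 8
Profit = Tax*Revenue  [with Tax=0, Revenue=8]  = 0

0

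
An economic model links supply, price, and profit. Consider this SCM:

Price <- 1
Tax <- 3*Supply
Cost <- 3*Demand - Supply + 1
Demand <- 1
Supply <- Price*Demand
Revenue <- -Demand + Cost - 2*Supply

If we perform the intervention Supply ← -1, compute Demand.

1

Under do(Supply=-1), the mechanism Supply <- Price*Demand is discarded; Supply is fixed at -1.
Demand is not downstream of the intervention, so its value is determined by the original equations.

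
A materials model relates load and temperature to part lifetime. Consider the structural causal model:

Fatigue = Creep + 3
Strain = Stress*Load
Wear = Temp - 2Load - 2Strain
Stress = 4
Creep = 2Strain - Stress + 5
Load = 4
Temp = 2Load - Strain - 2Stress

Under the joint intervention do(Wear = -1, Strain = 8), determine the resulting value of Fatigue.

20

Under do(Wear = -1, Strain = 8), each intervened variable's structural equation is replaced by its fixed value.
Creep = 2Strain - Stress + 5  [with Strain=8, Stress=4]  = 17
Fatigue = Creep + 3  [with Creep=17]  = 20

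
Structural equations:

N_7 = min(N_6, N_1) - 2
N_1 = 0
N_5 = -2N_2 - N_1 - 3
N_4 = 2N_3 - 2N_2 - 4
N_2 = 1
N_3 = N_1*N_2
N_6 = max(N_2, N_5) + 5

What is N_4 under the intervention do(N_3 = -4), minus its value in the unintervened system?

-8

The intervention breaks the incoming arrows to N_3: N_3 = N_1*N_2 no longer applies, and N_3 = -4.
N_4 = 2N_3 - 2N_2 - 4  [with N_3=-4, N_2=1]  = -14
Without intervention: N_3 = N_1*N_2  [with N_1=0, N_2=1]  = 0; N_4 = 2N_3 - 2N_2 - 4  [with N_3=0, N_2=1]  = -6.
Change = -14 − (-6) = -8.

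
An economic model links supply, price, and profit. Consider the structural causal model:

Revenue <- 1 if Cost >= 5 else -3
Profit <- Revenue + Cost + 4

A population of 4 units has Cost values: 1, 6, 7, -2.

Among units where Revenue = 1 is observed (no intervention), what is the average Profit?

Observing Revenue=1 restricts to units where Revenue's equation naturally yields 1: Cost ∈ {6, 7}. In that subpopulation Profit = 11, 12, mean 11.5.

11.5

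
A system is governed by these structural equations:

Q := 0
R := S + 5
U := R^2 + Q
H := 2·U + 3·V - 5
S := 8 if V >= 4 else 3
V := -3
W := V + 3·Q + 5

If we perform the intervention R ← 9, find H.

148

Under do(R=9), the mechanism R := S + 5 is discarded; R is fixed at 9.
U = R^2 + Q  [with R=9, Q=0]  = 81
H = 2·U + 3·V - 5  [with U=81, V=-3]  = 148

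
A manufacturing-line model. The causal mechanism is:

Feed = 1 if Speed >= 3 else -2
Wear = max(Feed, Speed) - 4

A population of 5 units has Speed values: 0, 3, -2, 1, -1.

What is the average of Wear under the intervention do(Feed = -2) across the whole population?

The intervention sets Feed=-2 in all 5 units regardless of Speed. Recomputing Wear per unit gives -4, -1, -6, -3, -5; average -3.8.

-3.8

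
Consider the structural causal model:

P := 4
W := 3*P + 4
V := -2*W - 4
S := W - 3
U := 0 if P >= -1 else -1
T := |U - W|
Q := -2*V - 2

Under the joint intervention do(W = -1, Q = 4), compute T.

1

Under do(W = -1, Q = 4), each intervened variable's structural equation is replaced by its fixed value.
U = 0 if P >= -1 else -1  [with P=4]  = 0
T = |U - W|  [with U=0, W=-1]  = 1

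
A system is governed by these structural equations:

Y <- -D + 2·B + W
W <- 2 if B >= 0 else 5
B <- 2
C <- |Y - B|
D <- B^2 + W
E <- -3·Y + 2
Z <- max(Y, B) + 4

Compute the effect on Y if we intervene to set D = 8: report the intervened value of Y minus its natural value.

-2

The intervention breaks the incoming arrows to D: D <- B^2 + W no longer applies, and D = 8.
W = 2 if B >= 0 else 5  [with B=2]  = 2
Y = -D + 2·B + W  [with D=8, B=2, W=2]  = -2
Without intervention: W = 2 if B >= 0 else 5  [with B=2]  = 2; D = B^2 + W  [with B=2, W=2]  = 6; Y = -D + 2·B + W  [with D=6, B=2, W=2]  = 0.
Change = -2 − 0 = -2.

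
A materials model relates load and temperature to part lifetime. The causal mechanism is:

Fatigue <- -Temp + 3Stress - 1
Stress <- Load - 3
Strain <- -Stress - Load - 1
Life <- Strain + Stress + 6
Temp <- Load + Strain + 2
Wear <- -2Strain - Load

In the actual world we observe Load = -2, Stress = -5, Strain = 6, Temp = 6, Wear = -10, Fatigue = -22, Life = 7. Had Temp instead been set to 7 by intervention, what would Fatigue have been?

Under do(Temp=7), the mechanism Temp <- Load + Strain + 2 is discarded; Temp is fixed at 7.
Stress = Load - 3  [with Load=-2]  = -5
Fatigue = -Temp + 3Stress - 1  [with Temp=7, Stress=-5]  = -23

-23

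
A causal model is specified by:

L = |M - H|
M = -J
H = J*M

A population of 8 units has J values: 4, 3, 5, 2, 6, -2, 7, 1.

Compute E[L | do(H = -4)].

2.25

The intervention sets H=-4 in all 8 units regardless of J. Recomputing L per unit gives 0, 1, 1, 2, 2, 6, 3, 3; average 2.25.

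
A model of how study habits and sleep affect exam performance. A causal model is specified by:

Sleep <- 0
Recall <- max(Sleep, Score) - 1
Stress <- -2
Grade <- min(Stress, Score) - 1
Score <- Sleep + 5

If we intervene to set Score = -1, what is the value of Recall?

-1

The intervention breaks the incoming arrows to Score: Score <- Sleep + 5 no longer applies, and Score = -1.
Recall = max(Sleep, Score) - 1  [with Sleep=0, Score=-1]  = -1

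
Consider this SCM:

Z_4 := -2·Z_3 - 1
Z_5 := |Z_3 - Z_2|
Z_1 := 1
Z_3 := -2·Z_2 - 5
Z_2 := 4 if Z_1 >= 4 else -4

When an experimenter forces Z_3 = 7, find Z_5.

do(Z_3=7) replaces the equation Z_3 := -2·Z_2 - 5 with the constant Z_3 = 7.
Z_2 = 4 if Z_1 >= 4 else -4  [with Z_1=1]  = -4
Z_5 = |Z_3 - Z_2|  [with Z_3=7, Z_2=-4]  = 11

11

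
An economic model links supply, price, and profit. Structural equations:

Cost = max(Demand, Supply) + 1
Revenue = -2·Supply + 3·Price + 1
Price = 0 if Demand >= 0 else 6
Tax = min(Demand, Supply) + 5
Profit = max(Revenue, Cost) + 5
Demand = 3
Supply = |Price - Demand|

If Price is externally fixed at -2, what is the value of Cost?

6

Under do(Price=-2), the mechanism Price = 0 if Demand >= 0 else 6 is discarded; Price is fixed at -2.
Supply = |Price - Demand|  [with Price=-2, Demand=3]  = 5
Cost = max(Demand, Supply) + 1  [with Demand=3, Supply=5]  = 6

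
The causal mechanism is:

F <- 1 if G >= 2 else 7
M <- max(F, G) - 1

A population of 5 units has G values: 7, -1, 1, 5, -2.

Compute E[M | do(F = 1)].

do(F=1) breaks F's dependence on G. With F=1 fixed, M across the units is 6, 0, 0, 4, 0, mean 2.

2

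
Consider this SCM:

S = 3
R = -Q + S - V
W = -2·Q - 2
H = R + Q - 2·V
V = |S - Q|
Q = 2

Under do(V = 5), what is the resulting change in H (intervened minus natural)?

do(V=5) replaces the equation V = |S - Q| with the constant V = 5.
R = -Q + S - V  [with Q=2, S=3, V=5]  = -4
H = R + Q - 2·V  [with R=-4, Q=2, V=5]  = -12
Without intervention: V = |S - Q|  [with S=3, Q=2]  = 1; R = -Q + S - V  [with Q=2, S=3, V=1]  = 0; H = R + Q - 2·V  [with R=0, Q=2, V=1]  = 0.
Change = -12 − 0 = -12.

-12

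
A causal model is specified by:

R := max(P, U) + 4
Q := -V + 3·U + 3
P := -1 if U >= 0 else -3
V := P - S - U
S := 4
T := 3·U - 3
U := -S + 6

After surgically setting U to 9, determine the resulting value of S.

Under do(U=9), the mechanism U := -S + 6 is discarded; U is fixed at 9.
S is not downstream of the intervention, so its value is determined by the original equations.

4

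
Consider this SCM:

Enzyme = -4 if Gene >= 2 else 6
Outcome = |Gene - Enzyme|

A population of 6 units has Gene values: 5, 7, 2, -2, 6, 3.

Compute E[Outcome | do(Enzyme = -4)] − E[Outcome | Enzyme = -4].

Every unit gets Enzyme=-4 under the intervention. Outcome values become 9, 11, 6, 2, 10, 7; E[Outcome|do(Enzyme=-4)] = 7.5.
E[Outcome|Enzyme=-4] averages over only the 5 units with Enzyme=-4 (Gene = 5, 7, 2, 6, 3): Outcome = 9, 11, 6, 10, 7, mean 8.6.
Difference = 7.5 − 8.6 = -1.1.

-1.1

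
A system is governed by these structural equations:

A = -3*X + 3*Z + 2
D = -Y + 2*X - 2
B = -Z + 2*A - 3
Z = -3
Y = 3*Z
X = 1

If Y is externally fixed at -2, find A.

do(Y=-2) replaces the equation Y = 3*Z with the constant Y = -2.
A is not downstream of the intervention, so its value is determined by the original equations.
A = -3*X + 3*Z + 2  [with X=1, Z=-3]  = -10

-10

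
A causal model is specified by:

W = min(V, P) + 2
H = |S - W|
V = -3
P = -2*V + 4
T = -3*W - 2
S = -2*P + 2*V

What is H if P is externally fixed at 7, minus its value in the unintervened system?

Under do(P=7), the mechanism P = -2*V + 4 is discarded; P is fixed at 7.
W = min(V, P) + 2  [with V=-3, P=7]  = -1
S = -2*P + 2*V  [with P=7, V=-3]  = -20
H = |S - W|  [with S=-20, W=-1]  = 19
Without intervention: P = -2*V + 4  [with V=-3]  = 10; W = min(V, P) + 2  [with V=-3, P=10]  = -1; S = -2*P + 2*V  [with P=10, V=-3]  = -26; H = |S - W|  [with S=-26, W=-1]  = 25.
Change = 19 − 25 = -6.

-6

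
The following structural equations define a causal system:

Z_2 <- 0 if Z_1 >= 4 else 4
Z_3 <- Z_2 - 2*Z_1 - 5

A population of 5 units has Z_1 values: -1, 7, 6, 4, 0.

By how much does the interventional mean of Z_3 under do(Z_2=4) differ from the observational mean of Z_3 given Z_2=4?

-7.4

Every unit gets Z_2=4 under the intervention. Z_3 values become 1, -15, -13, -9, -1; E[Z_3|do(Z_2=4)] = -7.4.
Conditioning on Z_2=4 selects the 2 unit(s) with Z_1 ∈ {-1, 0}. Their Z_3 values: 1, -1. Mean = 0.
Difference = -7.4 − 0 = -7.4.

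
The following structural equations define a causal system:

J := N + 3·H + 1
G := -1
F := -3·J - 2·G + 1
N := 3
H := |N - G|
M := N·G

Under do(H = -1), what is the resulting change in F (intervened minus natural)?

The intervention breaks the incoming arrows to H: H := |N - G| no longer applies, and H = -1.
J = N + 3·H + 1  [with N=3, H=-1]  = 1
F = -3·J - 2·G + 1  [with J=1, G=-1]  = 0
Without intervention: H = |N - G|  [with N=3, G=-1]  = 4; J = N + 3·H + 1  [with N=3, H=4]  = 16; F = -3·J - 2·G + 1  [with J=16, G=-1]  = -45.
Change = 0 − (-45) = 45.

45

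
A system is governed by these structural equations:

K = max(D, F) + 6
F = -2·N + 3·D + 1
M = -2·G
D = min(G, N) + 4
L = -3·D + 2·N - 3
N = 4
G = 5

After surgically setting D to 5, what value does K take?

The intervention breaks the incoming arrows to D: D = min(G, N) + 4 no longer applies, and D = 5.
F = -2·N + 3·D + 1  [with N=4, D=5]  = 8
K = max(D, F) + 6  [with D=5, F=8]  = 14

14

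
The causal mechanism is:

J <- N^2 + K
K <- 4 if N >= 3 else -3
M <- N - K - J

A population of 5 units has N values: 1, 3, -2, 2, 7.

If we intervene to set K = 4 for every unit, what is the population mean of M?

-19.2

Every unit gets K=4 under the intervention. M values become -8, -14, -14, -10, -50; E[M|do(K=4)] = -19.2.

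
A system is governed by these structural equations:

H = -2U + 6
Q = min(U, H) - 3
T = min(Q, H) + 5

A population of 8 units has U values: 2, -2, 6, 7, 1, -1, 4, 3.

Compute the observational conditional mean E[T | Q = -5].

0

E[T|Q=-5] averages over only the 2 units with Q=-5 (U = -2, 4): T = 0, 0, mean 0.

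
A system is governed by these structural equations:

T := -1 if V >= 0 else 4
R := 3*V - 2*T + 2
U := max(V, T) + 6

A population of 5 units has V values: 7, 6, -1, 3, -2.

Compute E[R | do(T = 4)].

Every unit gets T=4 under the intervention. R values become 15, 12, -9, 3, -12; E[R|do(T=4)] = 1.8.

1.8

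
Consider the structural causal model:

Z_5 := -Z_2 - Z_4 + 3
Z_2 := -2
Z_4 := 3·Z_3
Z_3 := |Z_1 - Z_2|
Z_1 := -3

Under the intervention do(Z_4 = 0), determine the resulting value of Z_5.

5

Intervening sets Z_4 = 0 and removes its equation (Z_4 := 3·Z_3).
Z_5 = -Z_2 - Z_4 + 3  [with Z_2=-2, Z_4=0]  = 5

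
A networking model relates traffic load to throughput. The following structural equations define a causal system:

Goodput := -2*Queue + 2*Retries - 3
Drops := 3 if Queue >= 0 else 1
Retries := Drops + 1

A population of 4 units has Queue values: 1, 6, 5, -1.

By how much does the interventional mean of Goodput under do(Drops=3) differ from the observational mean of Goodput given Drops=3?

The intervention sets Drops=3 in all 4 units regardless of Queue. Recomputing Goodput per unit gives 3, -7, -5, 7; average -0.5.
Observing Drops=3 restricts to units where Drops's equation naturally yields 3: Queue ∈ {1, 6, 5}. In that subpopulation Goodput = 3, -7, -5, mean -3.
Difference = -0.5 − (-3) = 2.5.

2.5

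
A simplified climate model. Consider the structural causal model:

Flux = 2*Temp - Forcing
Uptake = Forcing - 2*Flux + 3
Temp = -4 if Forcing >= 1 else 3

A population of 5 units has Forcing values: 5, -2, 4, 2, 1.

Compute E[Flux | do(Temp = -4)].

-10

The intervention sets Temp=-4 in all 5 units regardless of Forcing. Recomputing Flux per unit gives -13, -6, -12, -10, -9; average -10.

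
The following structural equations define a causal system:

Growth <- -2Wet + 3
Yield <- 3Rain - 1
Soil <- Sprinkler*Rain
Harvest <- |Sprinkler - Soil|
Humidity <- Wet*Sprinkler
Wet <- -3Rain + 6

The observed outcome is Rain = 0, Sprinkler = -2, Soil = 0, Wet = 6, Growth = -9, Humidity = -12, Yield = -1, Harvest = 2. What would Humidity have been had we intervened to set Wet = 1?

Under do(Wet=1), the mechanism Wet <- -3Rain + 6 is discarded; Wet is fixed at 1.
Humidity = Wet*Sprinkler  [with Wet=1, Sprinkler=-2]  = -2

-2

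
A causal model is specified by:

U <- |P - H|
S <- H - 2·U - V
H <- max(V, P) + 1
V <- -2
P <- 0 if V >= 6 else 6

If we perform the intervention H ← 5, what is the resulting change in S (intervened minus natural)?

do(H=5) replaces the equation H <- max(V, P) + 1 with the constant H = 5.
P = 0 if V >= 6 else 6  [with V=-2]  = 6
U = |P - H|  [with P=6, H=5]  = 1
S = H - 2·U - V  [with H=5, U=1, V=-2]  = 5
Without intervention: P = 0 if V >= 6 else 6  [with V=-2]  = 6; H = max(V, P) + 1  [with V=-2, P=6]  = 7; U = |P - H|  [with P=6, H=7]  = 1; S = H - 2·U - V  [with H=7, U=1, V=-2]  = 7.
Change = 5 − 7 = -2.

-2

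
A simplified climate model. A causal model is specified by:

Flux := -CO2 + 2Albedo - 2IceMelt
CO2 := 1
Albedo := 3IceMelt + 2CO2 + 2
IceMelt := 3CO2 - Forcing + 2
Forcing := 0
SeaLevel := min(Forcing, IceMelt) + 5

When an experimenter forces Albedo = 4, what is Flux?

-3

Under do(Albedo=4), the mechanism Albedo := 3IceMelt + 2CO2 + 2 is discarded; Albedo is fixed at 4.
IceMelt = 3CO2 - Forcing + 2  [with CO2=1, Forcing=0]  = 5
Flux = -CO2 + 2Albedo - 2IceMelt  [with CO2=1, Albedo=4, IceMelt=5]  = -3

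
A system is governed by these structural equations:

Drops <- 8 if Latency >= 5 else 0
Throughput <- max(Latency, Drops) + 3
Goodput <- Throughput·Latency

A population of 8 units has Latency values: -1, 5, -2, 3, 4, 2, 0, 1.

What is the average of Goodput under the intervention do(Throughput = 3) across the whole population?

4.5

The intervention sets Throughput=3 in all 8 units regardless of Latency. Recomputing Goodput per unit gives -3, 15, -6, 9, 12, 6, 0, 3; average 4.5.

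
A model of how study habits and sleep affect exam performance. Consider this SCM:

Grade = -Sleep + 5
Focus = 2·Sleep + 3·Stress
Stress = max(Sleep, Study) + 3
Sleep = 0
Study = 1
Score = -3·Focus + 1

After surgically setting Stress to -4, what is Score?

do(Stress=-4) replaces the equation Stress = max(Sleep, Study) + 3 with the constant Stress = -4.
Focus = 2·Sleep + 3·Stress  [with Sleep=0, Stress=-4]  = -12
Score = -3·Focus + 1  [with Focus=-12]  = 37

37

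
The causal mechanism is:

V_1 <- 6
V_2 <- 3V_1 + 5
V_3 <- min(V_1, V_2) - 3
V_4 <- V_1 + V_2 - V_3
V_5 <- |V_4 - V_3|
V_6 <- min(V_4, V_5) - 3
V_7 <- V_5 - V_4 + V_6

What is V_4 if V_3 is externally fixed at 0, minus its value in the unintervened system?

3

The intervention breaks the incoming arrows to V_3: V_3 <- min(V_1, V_2) - 3 no longer applies, and V_3 = 0.
V_2 = 3V_1 + 5  [with V_1=6]  = 23
V_4 = V_1 + V_2 - V_3  [with V_1=6, V_2=23, V_3=0]  = 29
Without intervention: V_2 = 3V_1 + 5  [with V_1=6]  = 23; V_3 = min(V_1, V_2) - 3  [with V_1=6, V_2=23]  = 3; V_4 = V_1 + V_2 - V_3  [with V_1=6, V_2=23, V_3=3]  = 26.
Change = 29 − 26 = 3.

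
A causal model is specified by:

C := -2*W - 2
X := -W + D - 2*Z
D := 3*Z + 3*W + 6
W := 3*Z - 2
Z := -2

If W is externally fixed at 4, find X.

Under do(W=4), the mechanism W := 3*Z - 2 is discarded; W is fixed at 4.
D = 3*Z + 3*W + 6  [with Z=-2, W=4]  = 12
X = -W + D - 2*Z  [with W=4, D=12, Z=-2]  = 12

12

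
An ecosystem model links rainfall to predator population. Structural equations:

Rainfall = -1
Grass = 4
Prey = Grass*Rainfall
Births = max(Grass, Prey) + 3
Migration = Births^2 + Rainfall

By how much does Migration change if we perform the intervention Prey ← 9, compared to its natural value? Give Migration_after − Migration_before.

do(Prey=9) replaces the equation Prey = Grass*Rainfall with the constant Prey = 9.
Births = max(Grass, Prey) + 3  [with Grass=4, Prey=9]  = 12
Migration = Births^2 + Rainfall  [with Births=12, Rainfall=-1]  = 143
Without intervention: Prey = Grass*Rainfall  [with Grass=4, Rainfall=-1]  = -4; Births = max(Grass, Prey) + 3  [with Grass=4, Prey=-4]  = 7; Migration = Births^2 + Rainfall  [with Births=7, Rainfall=-1]  = 48.
Change = 143 − 48 = 95.

95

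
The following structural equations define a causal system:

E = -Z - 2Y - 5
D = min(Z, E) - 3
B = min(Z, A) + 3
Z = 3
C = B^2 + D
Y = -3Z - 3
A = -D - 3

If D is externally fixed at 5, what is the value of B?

-5

Under do(D=5), the mechanism D = min(Z, E) - 3 is discarded; D is fixed at 5.
A = -D - 3  [with D=5]  = -8
B = min(Z, A) + 3  [with Z=3, A=-8]  = -5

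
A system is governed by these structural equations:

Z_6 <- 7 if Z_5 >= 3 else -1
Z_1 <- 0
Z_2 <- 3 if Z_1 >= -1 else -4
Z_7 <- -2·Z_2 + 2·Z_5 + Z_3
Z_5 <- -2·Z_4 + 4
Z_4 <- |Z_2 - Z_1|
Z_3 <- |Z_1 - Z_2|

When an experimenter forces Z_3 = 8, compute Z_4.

The intervention breaks the incoming arrows to Z_3: Z_3 <- |Z_1 - Z_2| no longer applies, and Z_3 = 8.
Z_4 is not downstream of the intervention, so its value is determined by the original equations.
Z_2 = 3 if Z_1 >= -1 else -4  [with Z_1=0]  = 3
Z_4 = |Z_2 - Z_1|  [with Z_2=3, Z_1=0]  = 3

3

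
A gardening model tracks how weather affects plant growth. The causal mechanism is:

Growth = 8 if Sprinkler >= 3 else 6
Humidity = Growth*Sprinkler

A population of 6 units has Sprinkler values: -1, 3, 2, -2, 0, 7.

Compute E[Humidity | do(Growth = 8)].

Every unit gets Growth=8 under the intervention. Humidity values become -8, 24, 16, -16, 0, 56; E[Humidity|do(Growth=8)] = 12.

12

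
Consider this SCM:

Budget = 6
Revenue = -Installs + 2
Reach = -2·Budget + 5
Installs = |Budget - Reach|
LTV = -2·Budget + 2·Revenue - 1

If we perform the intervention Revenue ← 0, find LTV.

Intervening sets Revenue = 0 and removes its equation (Revenue = -Installs + 2).
LTV = -2·Budget + 2·Revenue - 1  [with Budget=6, Revenue=0]  = -13

-13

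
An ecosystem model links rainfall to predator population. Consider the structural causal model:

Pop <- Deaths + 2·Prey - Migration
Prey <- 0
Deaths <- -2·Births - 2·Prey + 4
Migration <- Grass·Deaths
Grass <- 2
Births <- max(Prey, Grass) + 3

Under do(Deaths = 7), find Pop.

-7

Under do(Deaths=7), the mechanism Deaths <- -2·Births - 2·Prey + 4 is discarded; Deaths is fixed at 7.
Migration = Grass·Deaths  [with Grass=2, Deaths=7]  = 14
Pop = Deaths + 2·Prey - Migration  [with Deaths=7, Prey=0, Migration=14]  = -7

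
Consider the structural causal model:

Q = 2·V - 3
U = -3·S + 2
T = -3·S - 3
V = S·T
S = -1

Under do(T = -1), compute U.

5

The intervention breaks the incoming arrows to T: T = -3·S - 3 no longer applies, and T = -1.
Since U is not a descendant of the intervened variable, it is unaffected.
U = -3·S + 2  [with S=-1]  = 5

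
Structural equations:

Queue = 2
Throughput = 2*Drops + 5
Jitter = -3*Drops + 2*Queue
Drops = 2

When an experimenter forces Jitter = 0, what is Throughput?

The intervention breaks the incoming arrows to Jitter: Jitter = -3*Drops + 2*Queue no longer applies, and Jitter = 0.
Throughput is not downstream of the intervention, so its value is determined by the original equations.
Throughput = 2*Drops + 5  [with Drops=2]  = 9

9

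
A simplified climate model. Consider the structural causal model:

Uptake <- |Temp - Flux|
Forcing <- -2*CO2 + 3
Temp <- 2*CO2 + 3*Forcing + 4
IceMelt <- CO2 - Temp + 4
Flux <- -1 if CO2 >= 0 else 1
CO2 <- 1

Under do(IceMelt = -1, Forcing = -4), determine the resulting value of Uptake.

The joint intervention fixes IceMelt = -1, Forcing = -4, removing each variable's own equation.
Temp = 2*CO2 + 3*Forcing + 4  [with CO2=1, Forcing=-4]  = -6
Flux = -1 if CO2 >= 0 else 1  [with CO2=1]  = -1
Uptake = |Temp - Flux|  [with Temp=-6, Flux=-1]  = 5

5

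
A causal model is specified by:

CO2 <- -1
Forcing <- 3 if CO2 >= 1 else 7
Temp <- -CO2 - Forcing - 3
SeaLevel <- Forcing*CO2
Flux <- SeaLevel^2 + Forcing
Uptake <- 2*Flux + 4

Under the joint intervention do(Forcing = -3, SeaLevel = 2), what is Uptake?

6

The joint intervention fixes Forcing = -3, SeaLevel = 2, removing each variable's own equation.
Flux = SeaLevel^2 + Forcing  [with SeaLevel=2, Forcing=-3]  = 1
Uptake = 2*Flux + 4  [with Flux=1]  = 6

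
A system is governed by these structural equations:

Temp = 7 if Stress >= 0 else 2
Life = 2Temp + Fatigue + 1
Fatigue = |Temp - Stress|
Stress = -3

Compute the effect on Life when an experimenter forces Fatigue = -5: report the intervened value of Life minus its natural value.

-10

The intervention breaks the incoming arrows to Fatigue: Fatigue = |Temp - Stress| no longer applies, and Fatigue = -5.
Temp = 7 if Stress >= 0 else 2  [with Stress=-3]  = 2
Life = 2Temp + Fatigue + 1  [with Temp=2, Fatigue=-5]  = 0
Without intervention: Temp = 7 if Stress >= 0 else 2  [with Stress=-3]  = 2; Fatigue = |Temp - Stress|  [with Temp=2, Stress=-3]  = 5; Life = 2Temp + Fatigue + 1  [with Temp=2, Fatigue=5]  = 10.
Change = 0 − 10 = -10.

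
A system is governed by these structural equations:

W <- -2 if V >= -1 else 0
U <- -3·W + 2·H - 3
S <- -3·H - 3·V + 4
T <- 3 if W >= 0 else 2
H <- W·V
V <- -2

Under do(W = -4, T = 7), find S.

-14

The joint intervention fixes W = -4, T = 7, removing each variable's own equation.
H = W·V  [with W=-4, V=-2]  = 8
S = -3·H - 3·V + 4  [with H=8, V=-2]  = -14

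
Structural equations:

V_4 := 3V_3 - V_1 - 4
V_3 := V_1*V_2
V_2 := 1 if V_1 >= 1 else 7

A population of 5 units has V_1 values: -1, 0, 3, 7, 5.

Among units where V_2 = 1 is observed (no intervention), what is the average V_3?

5

Observing V_2=1 restricts to units where V_2's equation naturally yields 1: V_1 ∈ {3, 7, 5}. In that subpopulation V_3 = 3, 7, 5, mean 5.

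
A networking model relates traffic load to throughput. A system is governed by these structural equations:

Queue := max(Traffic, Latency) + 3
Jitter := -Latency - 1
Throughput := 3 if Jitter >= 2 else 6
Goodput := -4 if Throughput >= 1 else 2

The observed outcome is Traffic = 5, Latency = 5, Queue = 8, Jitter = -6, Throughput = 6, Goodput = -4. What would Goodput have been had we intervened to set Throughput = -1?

The intervention breaks the incoming arrows to Throughput: Throughput := 3 if Jitter >= 2 else 6 no longer applies, and Throughput = -1.
Goodput = -4 if Throughput >= 1 else 2  [with Throughput=-1]  = 2

2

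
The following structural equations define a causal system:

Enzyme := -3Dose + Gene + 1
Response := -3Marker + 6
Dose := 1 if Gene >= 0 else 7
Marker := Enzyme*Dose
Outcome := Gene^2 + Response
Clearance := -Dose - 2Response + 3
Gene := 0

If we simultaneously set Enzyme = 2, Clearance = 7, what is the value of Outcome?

0

Under do(Enzyme = 2, Clearance = 7), each intervened variable's structural equation is replaced by its fixed value.
Dose = 1 if Gene >= 0 else 7  [with Gene=0]  = 1
Marker = Enzyme*Dose  [with Enzyme=2, Dose=1]  = 2
Response = -3Marker + 6  [with Marker=2]  = 0
Outcome = Gene^2 + Response  [with Gene=0, Response=0]  = 0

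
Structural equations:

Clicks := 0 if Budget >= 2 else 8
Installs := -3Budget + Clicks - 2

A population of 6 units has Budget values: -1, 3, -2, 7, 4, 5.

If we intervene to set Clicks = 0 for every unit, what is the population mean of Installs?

Under do(Clicks=0), Clicks's equation is replaced by Clicks=0 for every unit. Per-unit Installs: 1, -11, 4, -23, -14, -17. Mean = -10.

-10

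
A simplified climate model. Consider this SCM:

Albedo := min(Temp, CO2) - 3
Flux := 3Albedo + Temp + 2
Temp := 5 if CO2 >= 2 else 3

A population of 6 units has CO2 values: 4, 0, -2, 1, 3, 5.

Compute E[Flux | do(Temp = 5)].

3.5

do(Temp=5) breaks Temp's dependence on CO2. With Temp=5 fixed, Flux across the units is 10, -2, -8, 1, 7, 13, mean 3.5.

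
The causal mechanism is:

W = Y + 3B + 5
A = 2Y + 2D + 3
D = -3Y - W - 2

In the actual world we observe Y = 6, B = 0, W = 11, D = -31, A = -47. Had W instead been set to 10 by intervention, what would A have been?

do(W=10) replaces the equation W = Y + 3B + 5 with the constant W = 10.
D = -3Y - W - 2  [with Y=6, W=10]  = -30
A = 2Y + 2D + 3  [with Y=6, D=-30]  = -45

-45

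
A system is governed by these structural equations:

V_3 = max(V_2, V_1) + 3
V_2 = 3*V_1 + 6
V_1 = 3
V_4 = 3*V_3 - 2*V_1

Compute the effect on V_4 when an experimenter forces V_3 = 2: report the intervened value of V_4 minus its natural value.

The intervention breaks the incoming arrows to V_3: V_3 = max(V_2, V_1) + 3 no longer applies, and V_3 = 2.
V_4 = 3*V_3 - 2*V_1  [with V_3=2, V_1=3]  = 0
Without intervention: V_2 = 3*V_1 + 6  [with V_1=3]  = 15; V_3 = max(V_2, V_1) + 3  [with V_2=15, V_1=3]  = 18; V_4 = 3*V_3 - 2*V_1  [with V_3=18, V_1=3]  = 48.
Change = 0 − 48 = -48.

-48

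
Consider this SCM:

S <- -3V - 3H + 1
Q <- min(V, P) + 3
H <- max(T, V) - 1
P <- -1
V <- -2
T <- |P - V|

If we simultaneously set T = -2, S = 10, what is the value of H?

The joint intervention fixes T = -2, S = 10, removing each variable's own equation.
H = max(T, V) - 1  [with T=-2, V=-2]  = -3

-3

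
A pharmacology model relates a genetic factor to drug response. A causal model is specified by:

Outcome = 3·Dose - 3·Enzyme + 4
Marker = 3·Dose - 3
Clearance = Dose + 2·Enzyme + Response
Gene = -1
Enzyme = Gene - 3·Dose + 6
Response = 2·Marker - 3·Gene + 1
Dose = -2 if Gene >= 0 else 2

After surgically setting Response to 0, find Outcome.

Under do(Response=0), the mechanism Response = 2·Marker - 3·Gene + 1 is discarded; Response is fixed at 0.
Since Outcome is not a descendant of the intervened variable, it is unaffected.
Dose = -2 if Gene >= 0 else 2  [with Gene=-1]  = 2
Enzyme = Gene - 3·Dose + 6  [with Gene=-1, Dose=2]  = -1
Outcome = 3·Dose - 3·Enzyme + 4  [with Dose=2, Enzyme=-1]  = 13

13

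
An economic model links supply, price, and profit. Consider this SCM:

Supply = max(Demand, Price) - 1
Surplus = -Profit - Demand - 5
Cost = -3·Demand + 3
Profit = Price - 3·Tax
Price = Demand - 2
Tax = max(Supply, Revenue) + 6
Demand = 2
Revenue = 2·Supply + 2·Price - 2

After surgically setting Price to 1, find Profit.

Under do(Price=1), the mechanism Price = Demand - 2 is discarded; Price is fixed at 1.
Supply = max(Demand, Price) - 1  [with Demand=2, Price=1]  = 1
Revenue = 2·Supply + 2·Price - 2  [with Supply=1, Price=1]  = 2
Tax = max(Supply, Revenue) + 6  [with Supply=1, Revenue=2]  = 8
Profit = Price - 3·Tax  [with Price=1, Tax=8]  = -23

-23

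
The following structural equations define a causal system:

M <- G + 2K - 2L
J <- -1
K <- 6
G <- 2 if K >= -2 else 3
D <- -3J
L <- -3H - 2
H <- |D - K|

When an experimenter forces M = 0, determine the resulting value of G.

2

The intervention breaks the incoming arrows to M: M <- G + 2K - 2L no longer applies, and M = 0.
G is not downstream of the intervention, so its value is determined by the original equations.
G = 2 if K >= -2 else 3  [with K=6]  = 2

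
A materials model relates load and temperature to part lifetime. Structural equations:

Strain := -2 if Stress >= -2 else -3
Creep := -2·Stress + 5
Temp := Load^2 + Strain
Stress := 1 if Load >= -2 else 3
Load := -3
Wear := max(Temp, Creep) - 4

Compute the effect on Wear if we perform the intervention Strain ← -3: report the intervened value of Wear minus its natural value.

The intervention breaks the incoming arrows to Strain: Strain := -2 if Stress >= -2 else -3 no longer applies, and Strain = -3.
Stress = 1 if Load >= -2 else 3  [with Load=-3]  = 3
Temp = Load^2 + Strain  [with Load=-3, Strain=-3]  = 6
Creep = -2·Stress + 5  [with Stress=3]  = -1
Wear = max(Temp, Creep) - 4  [with Temp=6, Creep=-1]  = 2
Without intervention: Stress = 1 if Load >= -2 else 3  [with Load=-3]  = 3; Strain = -2 if Stress >= -2 else -3  [with Stress=3]  = -2; Temp = Load^2 + Strain  [with Load=-3, Strain=-2]  = 7; Creep = -2·Stress + 5  [with Stress=3]  = -1; Wear = max(Temp, Creep) - 4  [with Temp=7, Creep=-1]  = 3.
Change = 2 − 3 = -1.

-1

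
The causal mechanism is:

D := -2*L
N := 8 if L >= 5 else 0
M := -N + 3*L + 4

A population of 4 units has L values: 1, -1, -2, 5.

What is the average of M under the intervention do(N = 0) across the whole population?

Under do(N=0), N's equation is replaced by N=0 for every unit. Per-unit M: 7, 1, -2, 19. Mean = 6.25.

6.25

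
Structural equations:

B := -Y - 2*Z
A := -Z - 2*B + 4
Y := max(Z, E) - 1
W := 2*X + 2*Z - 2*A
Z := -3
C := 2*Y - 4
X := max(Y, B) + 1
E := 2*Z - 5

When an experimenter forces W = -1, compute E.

-11

The intervention breaks the incoming arrows to W: W := 2*X + 2*Z - 2*A no longer applies, and W = -1.
E is not downstream of the intervention, so its value is determined by the original equations.
E = 2*Z - 5  [with Z=-3]  = -11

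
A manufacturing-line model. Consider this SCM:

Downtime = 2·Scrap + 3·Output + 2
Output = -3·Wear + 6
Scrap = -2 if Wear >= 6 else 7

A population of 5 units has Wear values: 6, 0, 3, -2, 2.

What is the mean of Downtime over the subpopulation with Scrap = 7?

27.25

Observing Scrap=7 restricts to units where Scrap's equation naturally yields 7: Wear ∈ {0, 3, -2, 2}. In that subpopulation Downtime = 34, 7, 52, 16, mean 27.25.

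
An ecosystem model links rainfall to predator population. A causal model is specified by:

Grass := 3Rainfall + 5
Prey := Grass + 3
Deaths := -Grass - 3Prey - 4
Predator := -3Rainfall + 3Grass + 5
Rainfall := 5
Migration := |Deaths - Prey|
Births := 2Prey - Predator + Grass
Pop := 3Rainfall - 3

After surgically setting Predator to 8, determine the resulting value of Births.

Intervening sets Predator = 8 and removes its equation (Predator := -3Rainfall + 3Grass + 5).
Grass = 3Rainfall + 5  [with Rainfall=5]  = 20
Prey = Grass + 3  [with Grass=20]  = 23
Births = 2Prey - Predator + Grass  [with Prey=23, Predator=8, Grass=20]  = 58

58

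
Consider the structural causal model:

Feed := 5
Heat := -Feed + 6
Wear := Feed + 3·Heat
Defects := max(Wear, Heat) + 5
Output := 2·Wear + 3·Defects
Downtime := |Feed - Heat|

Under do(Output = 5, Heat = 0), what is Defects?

10

Setting Output = 5, Heat = 0 by intervention discards those variables' equations.
Wear = Feed + 3·Heat  [with Feed=5, Heat=0]  = 5
Defects = max(Wear, Heat) + 5  [with Wear=5, Heat=0]  = 10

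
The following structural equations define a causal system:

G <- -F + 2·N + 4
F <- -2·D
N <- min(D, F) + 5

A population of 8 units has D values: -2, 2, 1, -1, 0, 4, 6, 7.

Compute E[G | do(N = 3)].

14.25

Every unit gets N=3 under the intervention. G values become 6, 14, 12, 8, 10, 18, 22, 24; E[G|do(N=3)] = 14.25.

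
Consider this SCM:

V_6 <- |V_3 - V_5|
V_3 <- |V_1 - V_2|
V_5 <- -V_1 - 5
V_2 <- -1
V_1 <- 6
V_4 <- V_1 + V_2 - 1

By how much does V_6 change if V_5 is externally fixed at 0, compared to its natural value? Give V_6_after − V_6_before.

The intervention breaks the incoming arrows to V_5: V_5 <- -V_1 - 5 no longer applies, and V_5 = 0.
V_3 = |V_1 - V_2|  [with V_1=6, V_2=-1]  = 7
V_6 = |V_3 - V_5|  [with V_3=7, V_5=0]  = 7
Without intervention: V_3 = |V_1 - V_2|  [with V_1=6, V_2=-1]  = 7; V_5 = -V_1 - 5  [with V_1=6]  = -11; V_6 = |V_3 - V_5|  [with V_3=7, V_5=-11]  = 18.
Change = 7 − 18 = -11.

-11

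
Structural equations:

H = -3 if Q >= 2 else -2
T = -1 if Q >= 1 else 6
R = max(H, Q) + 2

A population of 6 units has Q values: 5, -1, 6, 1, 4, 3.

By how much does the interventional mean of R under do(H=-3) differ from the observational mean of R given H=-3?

-1.5

Under do(H=-3), H's equation is replaced by H=-3 for every unit. Per-unit R: 7, 1, 8, 3, 6, 5. Mean = 5.
E[R|H=-3] averages over only the 4 units with H=-3 (Q = 5, 6, 4, 3): R = 7, 8, 6, 5, mean 6.5.
Difference = 5 − 6.5 = -1.5.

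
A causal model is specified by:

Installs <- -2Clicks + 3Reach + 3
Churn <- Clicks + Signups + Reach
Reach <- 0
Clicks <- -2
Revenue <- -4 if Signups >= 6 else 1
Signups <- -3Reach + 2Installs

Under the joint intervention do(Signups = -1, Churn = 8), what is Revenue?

The joint intervention fixes Signups = -1, Churn = 8, removing each variable's own equation.
Revenue = -4 if Signups >= 6 else 1  [with Signups=-1]  = 1

1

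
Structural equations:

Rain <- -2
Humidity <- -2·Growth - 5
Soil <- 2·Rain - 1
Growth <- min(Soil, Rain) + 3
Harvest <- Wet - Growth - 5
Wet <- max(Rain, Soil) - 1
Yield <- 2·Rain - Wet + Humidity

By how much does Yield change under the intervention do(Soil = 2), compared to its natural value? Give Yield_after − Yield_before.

Under do(Soil=2), the mechanism Soil <- 2·Rain - 1 is discarded; Soil is fixed at 2.
Wet = max(Rain, Soil) - 1  [with Rain=-2, Soil=2]  = 1
Growth = min(Soil, Rain) + 3  [with Soil=2, Rain=-2]  = 1
Humidity = -2·Growth - 5  [with Growth=1]  = -7
Yield = 2·Rain - Wet + Humidity  [with Rain=-2, Wet=1, Humidity=-7]  = -12
Without intervention: Soil = 2·Rain - 1  [with Rain=-2]  = -5; Wet = max(Rain, Soil) - 1  [with Rain=-2, Soil=-5]  = -3; Growth = min(Soil, Rain) + 3  [with Soil=-5, Rain=-2]  = -2; Humidity = -2·Growth - 5  [with Growth=-2]  = -1; Yield = 2·Rain - Wet + Humidity  [with Rain=-2, Wet=-3, Humidity=-1]  = -2.
Change = -12 − (-2) = -10.

-10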